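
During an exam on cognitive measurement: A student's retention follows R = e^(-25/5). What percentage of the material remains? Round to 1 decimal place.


R = e^(-t/S)
-t/S = -25/5 = -5.0
R = e^(-5.0) = 0.006738
Percentage = 0.006738 * 100
= 0.7


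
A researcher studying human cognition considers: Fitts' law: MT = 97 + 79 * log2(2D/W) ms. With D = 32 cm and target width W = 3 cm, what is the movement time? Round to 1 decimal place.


MT = 97 + 79 * log2(2*32/3)
2D/W = 21.333333
log2(21.333333) = 4.415
MT = 97 + 79 * 4.415
= 445.8 ms


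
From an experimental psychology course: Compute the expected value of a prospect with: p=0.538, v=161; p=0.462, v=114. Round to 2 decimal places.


EU = sum(p_i * v_i)
0.538 * 161 = 86.618
0.462 * 114 = 52.668
EU = 86.618 + 52.668
= 139.29


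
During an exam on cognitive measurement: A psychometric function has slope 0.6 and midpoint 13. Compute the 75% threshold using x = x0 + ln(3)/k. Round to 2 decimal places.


At P = 0.75: 0.75 = 1/(1 + e^(-k*(x-x0)))
Solving: e^(-k*(x-x0)) = 1/3
x = x0 + ln(3)/k
ln(3) = 1.0986
x = 13 + 1.0986/0.6
= 13 + 1.831
= 14.83


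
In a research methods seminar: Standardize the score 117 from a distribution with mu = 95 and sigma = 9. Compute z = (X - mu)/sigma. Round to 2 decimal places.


z = (X - mu) / sigma
= (117 - 95) / 9
= 22 / 9
= 2.44


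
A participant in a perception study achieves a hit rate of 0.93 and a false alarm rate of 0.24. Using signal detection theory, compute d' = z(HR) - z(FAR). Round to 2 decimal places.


d' = z(HR) - z(FAR)
z(0.93) = 1.4758
z(0.24) = -0.7063
d' = 1.4758 - -0.7063
= 2.18


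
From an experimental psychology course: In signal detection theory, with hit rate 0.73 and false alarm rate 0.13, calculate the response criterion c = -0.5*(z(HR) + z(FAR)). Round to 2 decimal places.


c = -0.5 * (z(HR) + z(FAR))
z(0.73) = 0.6128
z(0.13) = -1.1264
c = -0.5 * (0.6128 + -1.1264)
= -0.5 * -0.5136
= 0.26


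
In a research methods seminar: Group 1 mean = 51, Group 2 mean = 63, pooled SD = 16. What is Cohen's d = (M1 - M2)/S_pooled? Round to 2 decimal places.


Cohen's d = (M1 - M2) / S_pooled
= (51 - 63) / 16
= -12 / 16
= -0.75


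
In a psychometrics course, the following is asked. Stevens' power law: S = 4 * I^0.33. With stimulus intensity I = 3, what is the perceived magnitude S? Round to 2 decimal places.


S = 4 * 3^0.33
3^0.33 = 1.437
S = 4 * 1.437
= 5.75


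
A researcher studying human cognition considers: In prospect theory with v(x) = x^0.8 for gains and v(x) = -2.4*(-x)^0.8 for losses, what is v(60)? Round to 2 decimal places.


Since x = 60 >= 0, use v(x) = x^0.8
60^0.8 = 26.4558
v(60) = 26.46


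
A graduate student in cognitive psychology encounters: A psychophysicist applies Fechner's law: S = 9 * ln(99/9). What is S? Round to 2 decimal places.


S = 9 * ln(99/9)
I/I0 = 11.0
ln(11.0) = 2.3979
S = 9 * 2.3979
= 21.58


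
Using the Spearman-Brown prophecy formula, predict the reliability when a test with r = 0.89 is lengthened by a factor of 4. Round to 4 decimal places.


r_new = n*r / (1 + (n-1)*r)
Numerator = 4 * 0.89 = 3.56
Denominator = 1 + 3 * 0.89 = 3.67
r_new = 3.56 / 3.67
= 0.9700


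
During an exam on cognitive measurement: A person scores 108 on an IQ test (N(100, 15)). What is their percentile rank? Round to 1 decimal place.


z = (IQ - mean) / SD
z = (108 - 100) / 15 = 0.5333
Percentile = Phi(0.5333) * 100
Phi(0.5333) = 0.703087
= 70.3


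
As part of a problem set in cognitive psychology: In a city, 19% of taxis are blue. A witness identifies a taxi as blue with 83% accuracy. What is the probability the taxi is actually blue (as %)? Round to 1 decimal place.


P(blue | says blue) = P(says blue | blue)*P(blue) / [P(says blue | blue)*P(blue) + P(says blue | not blue)*P(not blue)]
Numerator = 0.83 * 0.19 = 0.1577
False identification = 0.17 * 0.81 = 0.1377
P = 0.1577 / (0.1577 + 0.1377)
= 0.1577 / 0.2954
As percentage = 53.4


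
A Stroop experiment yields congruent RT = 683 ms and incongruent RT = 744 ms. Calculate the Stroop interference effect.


Stroop effect = RT(incongruent) - RT(congruent)
= 744 - 683
= 61 ms


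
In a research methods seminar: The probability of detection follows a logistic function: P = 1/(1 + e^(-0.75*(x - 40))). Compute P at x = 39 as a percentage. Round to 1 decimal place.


P(x) = 1/(1 + e^(-0.75*(39 - 40)))
Exponent = -0.75 * -1 = 0.75
e^(0.75) = 2.117
P = 1/(1 + 2.117) = 0.320821
Percentage = 32.1


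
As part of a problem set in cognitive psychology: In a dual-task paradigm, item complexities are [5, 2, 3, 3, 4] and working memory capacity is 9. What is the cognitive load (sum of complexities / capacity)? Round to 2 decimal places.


Total complexity = 5 + 2 + 3 + 3 + 4 = 17
Load = total / capacity = 17 / 9
= 1.89


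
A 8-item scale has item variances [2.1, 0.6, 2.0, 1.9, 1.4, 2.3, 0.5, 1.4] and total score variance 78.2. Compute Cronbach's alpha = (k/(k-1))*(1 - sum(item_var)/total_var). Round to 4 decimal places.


alpha = (k/(k-1)) * (1 - sum(s_i^2)/s_total^2)
sum(item variances) = 12.2
k/(k-1) = 8/7 = 1.142857
1 - 12.2/78.2 = 1 - 0.15601 = 0.84399
alpha = 1.142857 * 0.84399
= 0.9646


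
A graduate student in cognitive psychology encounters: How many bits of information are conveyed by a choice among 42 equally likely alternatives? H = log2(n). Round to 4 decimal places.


H = log2(n)
H = log2(42)
= 5.3923


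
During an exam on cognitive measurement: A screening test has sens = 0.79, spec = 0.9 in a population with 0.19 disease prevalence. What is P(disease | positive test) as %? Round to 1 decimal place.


PPV = (sens * prev) / (sens * prev + (1-spec) * (1-prev))
Numerator = 0.79 * 0.19 = 0.1501
P(positive and no disease) = (1 - spec) * (1 - prev) = (1 - 0.9) * (1 - 0.19) = 0.081
Denominator = 0.1501 + 0.081 = 0.2311
PPV = 0.1501 / 0.2311 = 0.649502
As percentage = 65.0


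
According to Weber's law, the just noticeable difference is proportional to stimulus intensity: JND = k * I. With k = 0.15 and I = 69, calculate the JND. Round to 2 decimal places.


JND = k * I
JND = 0.15 * 69
= 10.35


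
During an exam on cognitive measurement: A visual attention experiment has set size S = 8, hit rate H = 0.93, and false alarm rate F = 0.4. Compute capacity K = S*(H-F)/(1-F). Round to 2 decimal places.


K = S * (H - F) / (1 - F)
H - F = 0.53
1 - F = 0.6
K = 8 * 0.53 / 0.6
= 7.07


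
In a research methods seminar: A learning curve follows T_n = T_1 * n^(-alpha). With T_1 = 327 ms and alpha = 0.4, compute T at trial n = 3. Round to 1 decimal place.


T_n = 327 * 3^(-0.4)
3^(-0.4) = 0.644394
T_n = 327 * 0.644394
= 210.7 ms


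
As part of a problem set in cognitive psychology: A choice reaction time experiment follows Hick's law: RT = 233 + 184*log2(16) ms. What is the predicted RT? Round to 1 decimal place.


RT = 233 + 184 * log2(16)
log2(16) = 4.0
RT = 233 + 184 * 4.0
= 233 + 736.0
= 969.0 ms


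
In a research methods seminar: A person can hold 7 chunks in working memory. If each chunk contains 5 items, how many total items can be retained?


Total items = chunks * items_per_chunk
= 7 * 5
= 35


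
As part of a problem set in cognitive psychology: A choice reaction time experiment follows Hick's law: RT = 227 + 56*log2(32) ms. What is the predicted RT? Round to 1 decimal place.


RT = 227 + 56 * log2(32)
log2(32) = 5.0
RT = 227 + 56 * 5.0
= 227 + 280.0
= 507.0 ms


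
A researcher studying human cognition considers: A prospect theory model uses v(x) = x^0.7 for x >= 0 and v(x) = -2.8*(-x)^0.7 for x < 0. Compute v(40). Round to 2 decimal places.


Since x = 40 >= 0, use v(x) = x^0.7
40^0.7 = 13.2264
v(40) = 13.23


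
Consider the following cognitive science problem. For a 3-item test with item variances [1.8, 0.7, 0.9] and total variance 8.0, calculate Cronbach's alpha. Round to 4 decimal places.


alpha = (k/(k-1)) * (1 - sum(s_i^2)/s_total^2)
sum(item variances) = 3.4
k/(k-1) = 3/2 = 1.5
1 - 3.4/8.0 = 1 - 0.425 = 0.575
alpha = 1.5 * 0.575
= 0.8625


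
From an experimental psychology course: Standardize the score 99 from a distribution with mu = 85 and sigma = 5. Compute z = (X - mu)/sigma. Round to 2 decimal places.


z = (X - mu) / sigma
= (99 - 85) / 5
= 14 / 5
= 2.80


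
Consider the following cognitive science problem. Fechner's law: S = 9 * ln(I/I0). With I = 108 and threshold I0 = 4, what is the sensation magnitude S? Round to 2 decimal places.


S = 9 * ln(108/4)
I/I0 = 27.0
ln(27.0) = 3.2958
S = 9 * 3.2958
= 29.66


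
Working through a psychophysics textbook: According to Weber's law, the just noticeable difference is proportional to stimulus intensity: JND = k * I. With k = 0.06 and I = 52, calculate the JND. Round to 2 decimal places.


JND = k * I
JND = 0.06 * 52
= 3.12


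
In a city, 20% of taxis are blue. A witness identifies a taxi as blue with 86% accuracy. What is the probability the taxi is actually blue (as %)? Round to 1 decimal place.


P(blue | says blue) = P(says blue | blue)*P(blue) / [P(says blue | blue)*P(blue) + P(says blue | not blue)*P(not blue)]
Numerator = 0.86 * 0.2 = 0.172
False identification = 0.14 * 0.8 = 0.112
P = 0.172 / (0.172 + 0.112)
= 0.172 / 0.284
As percentage = 60.6


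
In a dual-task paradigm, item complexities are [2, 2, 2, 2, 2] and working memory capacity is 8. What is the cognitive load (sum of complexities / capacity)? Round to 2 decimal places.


Total complexity = 2 + 2 + 2 + 2 + 2 = 10
Load = total / capacity = 10 / 8
= 1.25


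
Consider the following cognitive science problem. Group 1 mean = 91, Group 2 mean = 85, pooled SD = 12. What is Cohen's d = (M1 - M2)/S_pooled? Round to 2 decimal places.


Cohen's d = (M1 - M2) / S_pooled
= (91 - 85) / 12
= 6 / 12
= 0.50


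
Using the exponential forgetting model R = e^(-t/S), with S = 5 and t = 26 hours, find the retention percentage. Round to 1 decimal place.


R = e^(-t/S)
-t/S = -26/5 = -5.2
R = e^(-5.2) = 0.005517
Percentage = 0.005517 * 100
= 0.6


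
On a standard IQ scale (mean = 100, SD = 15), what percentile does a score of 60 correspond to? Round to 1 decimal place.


z = (IQ - mean) / SD
z = (60 - 100) / 15 = -2.6667
Percentile = Phi(-2.6667) * 100
Phi(-2.6667) = 0.00383
= 0.4


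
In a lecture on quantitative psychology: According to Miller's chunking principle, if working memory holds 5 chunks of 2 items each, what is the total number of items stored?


Total items = chunks * items_per_chunk
= 5 * 2
= 10


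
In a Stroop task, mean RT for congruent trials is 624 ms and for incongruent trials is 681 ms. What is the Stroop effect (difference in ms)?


Stroop effect = RT(incongruent) - RT(congruent)
= 681 - 624
= 57 ms


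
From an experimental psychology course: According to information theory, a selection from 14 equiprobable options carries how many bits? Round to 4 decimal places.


H = log2(n)
H = log2(14)
= 3.8074


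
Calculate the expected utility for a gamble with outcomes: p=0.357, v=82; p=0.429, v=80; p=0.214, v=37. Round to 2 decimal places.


EU = sum(p_i * v_i)
0.357 * 82 = 29.274
0.429 * 80 = 34.32
0.214 * 37 = 7.918
EU = 29.274 + 34.32 + 7.918
= 71.51


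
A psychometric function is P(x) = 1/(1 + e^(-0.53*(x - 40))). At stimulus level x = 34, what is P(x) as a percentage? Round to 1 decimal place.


P(x) = 1/(1 + e^(-0.53*(34 - 40)))
Exponent = -0.53 * -6 = 3.18
e^(3.18) = 24.046754
P = 1/(1 + 24.046754) = 0.039925
Percentage = 4.0


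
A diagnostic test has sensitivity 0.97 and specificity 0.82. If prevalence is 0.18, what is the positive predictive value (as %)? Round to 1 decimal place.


PPV = (sens * prev) / (sens * prev + (1-spec) * (1-prev))
Numerator = 0.97 * 0.18 = 0.1746
P(positive and no disease) = (1 - spec) * (1 - prev) = (1 - 0.82) * (1 - 0.18) = 0.1476
Denominator = 0.1746 + 0.1476 = 0.3222
PPV = 0.1746 / 0.3222 = 0.541899
As percentage = 54.2


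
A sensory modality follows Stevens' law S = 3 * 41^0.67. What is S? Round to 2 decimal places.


S = 3 * 41^0.67
41^0.67 = 12.0383
S = 3 * 12.0383
= 36.11


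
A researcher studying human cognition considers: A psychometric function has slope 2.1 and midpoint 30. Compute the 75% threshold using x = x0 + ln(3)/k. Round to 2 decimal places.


At P = 0.75: 0.75 = 1/(1 + e^(-k*(x-x0)))
Solving: e^(-k*(x-x0)) = 1/3
x = x0 + ln(3)/k
ln(3) = 1.0986
x = 30 + 1.0986/2.1
= 30 + 0.5231
= 30.52


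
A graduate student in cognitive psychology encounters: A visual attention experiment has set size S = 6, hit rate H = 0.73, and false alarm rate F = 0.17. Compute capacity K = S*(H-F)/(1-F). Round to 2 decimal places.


K = S * (H - F) / (1 - F)
H - F = 0.56
1 - F = 0.83
K = 6 * 0.56 / 0.83
= 4.05


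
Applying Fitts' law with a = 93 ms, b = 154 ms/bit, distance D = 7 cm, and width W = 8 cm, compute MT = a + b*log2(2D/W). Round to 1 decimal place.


MT = 93 + 154 * log2(2*7/8)
2D/W = 1.75
log2(1.75) = 0.8074
MT = 93 + 154 * 0.8074
= 217.3 ms


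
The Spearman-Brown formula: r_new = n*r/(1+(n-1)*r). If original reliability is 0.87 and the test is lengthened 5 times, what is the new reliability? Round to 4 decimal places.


r_new = n*r / (1 + (n-1)*r)
Numerator = 5 * 0.87 = 4.35
Denominator = 1 + 4 * 0.87 = 4.48
r_new = 4.35 / 4.48
= 0.9710


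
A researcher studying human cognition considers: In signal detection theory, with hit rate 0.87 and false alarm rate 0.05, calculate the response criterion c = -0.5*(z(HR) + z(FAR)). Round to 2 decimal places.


c = -0.5 * (z(HR) + z(FAR))
z(0.87) = 1.1264
z(0.05) = -1.6449
c = -0.5 * (1.1264 + -1.6449)
= -0.5 * -0.5185
= 0.26


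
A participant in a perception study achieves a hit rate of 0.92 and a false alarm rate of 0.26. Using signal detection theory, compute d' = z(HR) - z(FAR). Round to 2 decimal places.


d' = z(HR) - z(FAR)
z(0.92) = 1.4051
z(0.26) = -0.6433
d' = 1.4051 - -0.6433
= 2.05


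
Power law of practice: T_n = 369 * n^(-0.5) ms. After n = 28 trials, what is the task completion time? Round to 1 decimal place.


T_n = 369 * 28^(-0.5)
28^(-0.5) = 0.188982
T_n = 369 * 0.188982
= 69.7 ms


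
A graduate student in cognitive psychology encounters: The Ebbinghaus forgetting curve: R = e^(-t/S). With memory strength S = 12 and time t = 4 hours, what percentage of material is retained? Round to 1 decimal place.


R = e^(-t/S)
-t/S = -4/12 = -0.333333
R = e^(-0.333333) = 0.716532
Percentage = 0.716532 * 100
= 71.7


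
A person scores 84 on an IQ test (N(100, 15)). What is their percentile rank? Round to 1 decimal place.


z = (IQ - mean) / SD
z = (84 - 100) / 15 = -1.0667
Percentile = Phi(-1.0667) * 100
Phi(-1.0667) = 0.143054
= 14.3


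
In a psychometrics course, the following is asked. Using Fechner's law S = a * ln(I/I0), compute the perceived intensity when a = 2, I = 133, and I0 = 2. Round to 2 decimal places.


S = 2 * ln(133/2)
I/I0 = 66.5
ln(66.5) = 4.1972
S = 2 * 4.1972
= 8.39


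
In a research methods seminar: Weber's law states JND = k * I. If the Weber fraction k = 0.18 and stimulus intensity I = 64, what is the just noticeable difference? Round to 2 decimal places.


JND = k * I
JND = 0.18 * 64
= 11.52


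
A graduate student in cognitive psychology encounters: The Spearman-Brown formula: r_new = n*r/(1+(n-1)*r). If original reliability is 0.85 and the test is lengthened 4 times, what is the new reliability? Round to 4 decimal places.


r_new = n*r / (1 + (n-1)*r)
Numerator = 4 * 0.85 = 3.4
Denominator = 1 + 3 * 0.85 = 3.55
r_new = 3.4 / 3.55
= 0.9577


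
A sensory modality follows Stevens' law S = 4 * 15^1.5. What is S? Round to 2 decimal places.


S = 4 * 15^1.5
15^1.5 = 58.0948
S = 4 * 58.0948
= 232.38


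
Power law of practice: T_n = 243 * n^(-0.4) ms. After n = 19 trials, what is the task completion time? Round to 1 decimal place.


T_n = 243 * 19^(-0.4)
19^(-0.4) = 0.307963
T_n = 243 * 0.307963
= 74.8 ms


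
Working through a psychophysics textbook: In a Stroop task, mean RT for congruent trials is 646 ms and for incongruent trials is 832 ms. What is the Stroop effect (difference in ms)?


Stroop effect = RT(incongruent) - RT(congruent)
= 832 - 646
= 186 ms


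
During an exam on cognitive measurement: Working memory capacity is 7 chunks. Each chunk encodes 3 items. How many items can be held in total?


Total items = chunks * items_per_chunk
= 7 * 3
= 21


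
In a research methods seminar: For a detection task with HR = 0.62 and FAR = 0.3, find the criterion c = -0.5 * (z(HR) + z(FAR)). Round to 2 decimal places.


c = -0.5 * (z(HR) + z(FAR))
z(0.62) = 0.3055
z(0.3) = -0.5244
c = -0.5 * (0.3055 + -0.5244)
= -0.5 * -0.2189
= 0.11


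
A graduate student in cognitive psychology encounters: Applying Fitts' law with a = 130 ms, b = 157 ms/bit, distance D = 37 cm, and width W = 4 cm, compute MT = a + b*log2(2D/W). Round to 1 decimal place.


MT = 130 + 157 * log2(2*37/4)
2D/W = 18.5
log2(18.5) = 4.2095
MT = 130 + 157 * 4.2095
= 790.9 ms


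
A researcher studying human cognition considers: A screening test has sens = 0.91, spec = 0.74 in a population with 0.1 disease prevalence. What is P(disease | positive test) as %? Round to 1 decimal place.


PPV = (sens * prev) / (sens * prev + (1-spec) * (1-prev))
Numerator = 0.91 * 0.1 = 0.091
P(positive and no disease) = (1 - spec) * (1 - prev) = (1 - 0.74) * (1 - 0.1) = 0.234
Denominator = 0.091 + 0.234 = 0.325
PPV = 0.091 / 0.325 = 0.28
As percentage = 28.0


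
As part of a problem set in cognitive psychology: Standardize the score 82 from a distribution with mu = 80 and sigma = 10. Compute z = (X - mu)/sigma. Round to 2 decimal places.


z = (X - mu) / sigma
= (82 - 80) / 10
= 2 / 10
= 0.20


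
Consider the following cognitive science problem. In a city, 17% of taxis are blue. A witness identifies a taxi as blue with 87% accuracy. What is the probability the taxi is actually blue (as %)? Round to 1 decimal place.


P(blue | says blue) = P(says blue | blue)*P(blue) / [P(says blue | blue)*P(blue) + P(says blue | not blue)*P(not blue)]
Numerator = 0.87 * 0.17 = 0.1479
False identification = 0.13 * 0.83 = 0.1079
P = 0.1479 / (0.1479 + 0.1079)
= 0.1479 / 0.2558
As percentage = 57.8


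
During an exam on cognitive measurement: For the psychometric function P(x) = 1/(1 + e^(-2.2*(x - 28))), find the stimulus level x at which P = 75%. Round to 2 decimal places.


At P = 0.75: 0.75 = 1/(1 + e^(-k*(x-x0)))
Solving: e^(-k*(x-x0)) = 1/3
x = x0 + ln(3)/k
ln(3) = 1.0986
x = 28 + 1.0986/2.2
= 28 + 0.4994
= 28.50


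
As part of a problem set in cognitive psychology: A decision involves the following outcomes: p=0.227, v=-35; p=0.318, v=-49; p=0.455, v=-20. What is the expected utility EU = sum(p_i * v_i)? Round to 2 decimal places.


EU = sum(p_i * v_i)
0.227 * -35 = -7.945
0.318 * -49 = -15.582
0.455 * -20 = -9.1
EU = -7.945 + -15.582 + -9.1
= -32.63


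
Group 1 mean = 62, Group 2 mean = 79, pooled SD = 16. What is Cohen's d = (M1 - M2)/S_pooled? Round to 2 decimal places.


Cohen's d = (M1 - M2) / S_pooled
= (62 - 79) / 16
= -17 / 16
= -1.06


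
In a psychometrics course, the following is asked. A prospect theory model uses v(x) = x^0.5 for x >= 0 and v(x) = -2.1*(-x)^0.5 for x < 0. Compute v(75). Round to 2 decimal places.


Since x = 75 >= 0, use v(x) = x^0.5
75^0.5 = 8.6603
v(75) = 8.66


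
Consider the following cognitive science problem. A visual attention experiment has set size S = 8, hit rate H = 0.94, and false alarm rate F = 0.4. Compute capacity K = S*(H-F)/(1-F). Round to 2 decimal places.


K = S * (H - F) / (1 - F)
H - F = 0.54
1 - F = 0.6
K = 8 * 0.54 / 0.6
= 7.20


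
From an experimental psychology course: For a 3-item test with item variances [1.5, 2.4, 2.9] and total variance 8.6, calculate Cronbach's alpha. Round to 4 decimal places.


alpha = (k/(k-1)) * (1 - sum(s_i^2)/s_total^2)
sum(item variances) = 6.8
k/(k-1) = 3/2 = 1.5
1 - 6.8/8.6 = 1 - 0.790698 = 0.209302
alpha = 1.5 * 0.209302
= 0.3140


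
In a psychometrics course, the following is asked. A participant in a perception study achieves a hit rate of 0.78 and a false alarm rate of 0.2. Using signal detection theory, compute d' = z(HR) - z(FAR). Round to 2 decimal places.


d' = z(HR) - z(FAR)
z(0.78) = 0.7722
z(0.2) = -0.8416
d' = 0.7722 - -0.8416
= 1.61


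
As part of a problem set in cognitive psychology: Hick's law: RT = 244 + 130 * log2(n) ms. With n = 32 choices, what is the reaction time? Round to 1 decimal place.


RT = 244 + 130 * log2(32)
log2(32) = 5.0
RT = 244 + 130 * 5.0
= 244 + 650.0
= 894.0 ms


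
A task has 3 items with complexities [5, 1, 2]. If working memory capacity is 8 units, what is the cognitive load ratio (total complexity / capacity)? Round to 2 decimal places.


Total complexity = 5 + 1 + 2 = 8
Load = total / capacity = 8 / 8
= 1.00


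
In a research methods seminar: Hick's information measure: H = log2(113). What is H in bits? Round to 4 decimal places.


H = log2(n)
H = log2(113)
= 6.8202


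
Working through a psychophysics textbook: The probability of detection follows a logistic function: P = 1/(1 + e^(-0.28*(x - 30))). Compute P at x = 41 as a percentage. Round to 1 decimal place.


P(x) = 1/(1 + e^(-0.28*(41 - 30)))
Exponent = -0.28 * 11 = -3.08
e^(-3.08) = 0.045959
P = 1/(1 + 0.045959) = 0.95606
Percentage = 95.6


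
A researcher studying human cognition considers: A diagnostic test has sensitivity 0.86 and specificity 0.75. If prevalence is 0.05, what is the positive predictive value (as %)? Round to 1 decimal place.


PPV = (sens * prev) / (sens * prev + (1-spec) * (1-prev))
Numerator = 0.86 * 0.05 = 0.043
P(positive and no disease) = (1 - spec) * (1 - prev) = (1 - 0.75) * (1 - 0.05) = 0.2375
Denominator = 0.043 + 0.2375 = 0.2805
PPV = 0.043 / 0.2805 = 0.153298
As percentage = 15.3


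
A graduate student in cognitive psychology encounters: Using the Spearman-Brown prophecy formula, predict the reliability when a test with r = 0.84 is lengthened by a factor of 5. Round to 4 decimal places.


r_new = n*r / (1 + (n-1)*r)
Numerator = 5 * 0.84 = 4.2
Denominator = 1 + 4 * 0.84 = 4.36
r_new = 4.2 / 4.36
= 0.9633


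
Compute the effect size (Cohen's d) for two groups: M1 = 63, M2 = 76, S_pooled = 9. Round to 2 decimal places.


Cohen's d = (M1 - M2) / S_pooled
= (63 - 76) / 9
= -13 / 9
= -1.44


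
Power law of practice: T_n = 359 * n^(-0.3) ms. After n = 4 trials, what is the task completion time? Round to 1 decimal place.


T_n = 359 * 4^(-0.3)
4^(-0.3) = 0.659754
T_n = 359 * 0.659754
= 236.9 ms


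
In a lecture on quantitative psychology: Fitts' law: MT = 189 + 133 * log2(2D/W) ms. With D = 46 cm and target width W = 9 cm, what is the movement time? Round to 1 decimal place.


MT = 189 + 133 * log2(2*46/9)
2D/W = 10.222222
log2(10.222222) = 3.3536
MT = 189 + 133 * 3.3536
= 635.0 ms


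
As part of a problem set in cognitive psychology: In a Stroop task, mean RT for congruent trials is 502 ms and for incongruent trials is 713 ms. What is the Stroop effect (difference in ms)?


Stroop effect = RT(incongruent) - RT(congruent)
= 713 - 502
= 211 ms


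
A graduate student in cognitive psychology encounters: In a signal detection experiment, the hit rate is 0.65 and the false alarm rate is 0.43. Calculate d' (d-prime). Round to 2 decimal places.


d' = z(HR) - z(FAR)
z(0.65) = 0.3853
z(0.43) = -0.1764
d' = 0.3853 - -0.1764
= 0.56


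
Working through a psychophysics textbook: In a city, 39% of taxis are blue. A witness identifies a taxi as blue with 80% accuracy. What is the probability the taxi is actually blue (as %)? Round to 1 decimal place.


P(blue | says blue) = P(says blue | blue)*P(blue) / [P(says blue | blue)*P(blue) + P(says blue | not blue)*P(not blue)]
Numerator = 0.8 * 0.39 = 0.312
False identification = 0.2 * 0.61 = 0.122
P = 0.312 / (0.312 + 0.122)
= 0.312 / 0.434
As percentage = 71.9


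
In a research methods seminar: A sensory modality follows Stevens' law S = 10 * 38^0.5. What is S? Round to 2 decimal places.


S = 10 * 38^0.5
38^0.5 = 6.1644
S = 10 * 6.1644
= 61.64


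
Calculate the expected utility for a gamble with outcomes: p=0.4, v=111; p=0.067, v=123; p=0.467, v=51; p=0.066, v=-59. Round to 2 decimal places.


EU = sum(p_i * v_i)
0.4 * 111 = 44.4
0.067 * 123 = 8.241
0.467 * 51 = 23.817
0.066 * -59 = -3.894
EU = 44.4 + 8.241 + 23.817 + -3.894
= 72.56


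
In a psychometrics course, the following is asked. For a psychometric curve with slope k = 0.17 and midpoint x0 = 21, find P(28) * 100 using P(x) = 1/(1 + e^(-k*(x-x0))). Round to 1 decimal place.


P(x) = 1/(1 + e^(-0.17*(28 - 21)))
Exponent = -0.17 * 7 = -1.19
e^(-1.19) = 0.304221
P = 1/(1 + 0.304221) = 0.766741
Percentage = 76.7


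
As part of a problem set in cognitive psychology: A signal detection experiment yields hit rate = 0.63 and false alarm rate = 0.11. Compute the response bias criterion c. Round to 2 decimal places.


c = -0.5 * (z(HR) + z(FAR))
z(0.63) = 0.3319
z(0.11) = -1.2265
c = -0.5 * (0.3319 + -1.2265)
= -0.5 * -0.8946
= 0.45


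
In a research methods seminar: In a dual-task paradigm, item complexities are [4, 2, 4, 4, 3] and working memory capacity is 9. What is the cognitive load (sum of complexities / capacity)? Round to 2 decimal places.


Total complexity = 4 + 2 + 4 + 4 + 3 = 17
Load = total / capacity = 17 / 9
= 1.89


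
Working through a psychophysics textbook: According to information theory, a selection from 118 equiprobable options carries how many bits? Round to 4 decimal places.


H = log2(n)
H = log2(118)
= 6.8826


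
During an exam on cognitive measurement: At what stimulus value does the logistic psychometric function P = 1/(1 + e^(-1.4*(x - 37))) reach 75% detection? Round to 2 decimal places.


At P = 0.75: 0.75 = 1/(1 + e^(-k*(x-x0)))
Solving: e^(-k*(x-x0)) = 1/3
x = x0 + ln(3)/k
ln(3) = 1.0986
x = 37 + 1.0986/1.4
= 37 + 0.7847
= 37.78


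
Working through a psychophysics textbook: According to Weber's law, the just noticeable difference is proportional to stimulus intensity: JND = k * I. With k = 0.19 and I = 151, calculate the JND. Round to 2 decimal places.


JND = k * I
JND = 0.19 * 151
= 28.69


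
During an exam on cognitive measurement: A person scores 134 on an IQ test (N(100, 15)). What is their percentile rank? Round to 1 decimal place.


z = (IQ - mean) / SD
z = (134 - 100) / 15 = 2.2667
Percentile = Phi(2.2667) * 100
Phi(2.2667) = 0.988296
= 98.8


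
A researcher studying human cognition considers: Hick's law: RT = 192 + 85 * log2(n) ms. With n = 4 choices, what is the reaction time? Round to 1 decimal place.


RT = 192 + 85 * log2(4)
log2(4) = 2.0
RT = 192 + 85 * 2.0
= 192 + 170.0
= 362.0 ms


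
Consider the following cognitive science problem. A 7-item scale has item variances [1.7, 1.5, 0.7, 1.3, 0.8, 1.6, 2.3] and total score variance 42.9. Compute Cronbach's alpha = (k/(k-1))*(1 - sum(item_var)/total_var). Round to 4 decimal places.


alpha = (k/(k-1)) * (1 - sum(s_i^2)/s_total^2)
sum(item variances) = 9.9
k/(k-1) = 7/6 = 1.166667
1 - 9.9/42.9 = 1 - 0.230769 = 0.769231
alpha = 1.166667 * 0.769231
= 0.8974


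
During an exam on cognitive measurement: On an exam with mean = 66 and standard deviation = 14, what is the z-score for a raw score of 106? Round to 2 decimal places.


z = (X - mu) / sigma
= (106 - 66) / 14
= 40 / 14
= 2.86


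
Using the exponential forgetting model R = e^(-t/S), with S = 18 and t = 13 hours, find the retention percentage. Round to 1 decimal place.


R = e^(-t/S)
-t/S = -13/18 = -0.722222
R = e^(-0.722222) = 0.485672
Percentage = 0.485672 * 100
= 48.6


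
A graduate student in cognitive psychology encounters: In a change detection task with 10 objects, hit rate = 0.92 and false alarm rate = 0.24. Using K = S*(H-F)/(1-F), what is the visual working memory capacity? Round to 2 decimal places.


K = S * (H - F) / (1 - F)
H - F = 0.68
1 - F = 0.76
K = 10 * 0.68 / 0.76
= 8.95


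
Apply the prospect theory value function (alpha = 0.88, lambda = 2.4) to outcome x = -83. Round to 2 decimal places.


Since x = -83 < 0, use v(x) = -lambda*(-x)^alpha
(-x) = 83
83^0.88 = 48.8415
v(-83) = -2.4 * 48.8415
= -117.22


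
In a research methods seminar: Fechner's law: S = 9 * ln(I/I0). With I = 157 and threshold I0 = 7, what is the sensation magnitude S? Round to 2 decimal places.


S = 9 * ln(157/7)
I/I0 = 22.428571
ln(22.428571) = 3.1103
S = 9 * 3.1103
= 27.99


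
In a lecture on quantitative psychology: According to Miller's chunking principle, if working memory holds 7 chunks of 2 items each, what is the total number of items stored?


Total items = chunks * items_per_chunk
= 7 * 2
= 14


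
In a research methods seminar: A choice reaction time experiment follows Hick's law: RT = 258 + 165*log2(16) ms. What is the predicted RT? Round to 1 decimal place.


RT = 258 + 165 * log2(16)
log2(16) = 4.0
RT = 258 + 165 * 4.0
= 258 + 660.0
= 918.0 ms


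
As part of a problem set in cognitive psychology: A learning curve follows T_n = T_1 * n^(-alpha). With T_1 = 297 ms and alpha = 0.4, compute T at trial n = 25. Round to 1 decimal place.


T_n = 297 * 25^(-0.4)
25^(-0.4) = 0.275946
T_n = 297 * 0.275946
= 82.0 ms


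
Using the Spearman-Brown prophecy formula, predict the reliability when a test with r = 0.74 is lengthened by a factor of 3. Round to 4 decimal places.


r_new = n*r / (1 + (n-1)*r)
Numerator = 3 * 0.74 = 2.22
Denominator = 1 + 2 * 0.74 = 2.48
r_new = 2.22 / 2.48
= 0.8952


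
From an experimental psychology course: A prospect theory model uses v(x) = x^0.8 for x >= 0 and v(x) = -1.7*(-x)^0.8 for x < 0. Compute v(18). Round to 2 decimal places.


Since x = 18 >= 0, use v(x) = x^0.8
18^0.8 = 10.0976
v(18) = 10.10


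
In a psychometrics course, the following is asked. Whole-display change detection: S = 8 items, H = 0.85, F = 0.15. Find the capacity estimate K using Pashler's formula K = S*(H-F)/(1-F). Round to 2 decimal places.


K = S * (H - F) / (1 - F)
H - F = 0.7
1 - F = 0.85
K = 8 * 0.7 / 0.85
= 6.59


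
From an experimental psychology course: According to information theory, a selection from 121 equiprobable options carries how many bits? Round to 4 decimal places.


H = log2(n)
H = log2(121)
= 6.9189


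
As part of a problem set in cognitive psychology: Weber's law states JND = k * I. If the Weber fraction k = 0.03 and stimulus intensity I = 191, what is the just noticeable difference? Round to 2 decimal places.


JND = k * I
JND = 0.03 * 191
= 5.73


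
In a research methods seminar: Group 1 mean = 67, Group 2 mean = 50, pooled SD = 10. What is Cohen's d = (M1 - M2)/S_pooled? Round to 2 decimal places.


Cohen's d = (M1 - M2) / S_pooled
= (67 - 50) / 10
= 17 / 10
= 1.70


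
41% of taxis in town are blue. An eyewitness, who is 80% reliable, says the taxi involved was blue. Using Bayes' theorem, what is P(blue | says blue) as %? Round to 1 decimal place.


P(blue | says blue) = P(says blue | blue)*P(blue) / [P(says blue | blue)*P(blue) + P(says blue | not blue)*P(not blue)]
Numerator = 0.8 * 0.41 = 0.328
False identification = 0.2 * 0.59 = 0.118
P = 0.328 / (0.328 + 0.118)
= 0.328 / 0.446
As percentage = 73.5


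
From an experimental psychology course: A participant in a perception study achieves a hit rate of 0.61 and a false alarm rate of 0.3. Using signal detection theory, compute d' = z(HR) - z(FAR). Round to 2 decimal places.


d' = z(HR) - z(FAR)
z(0.61) = 0.2793
z(0.3) = -0.5244
d' = 0.2793 - -0.5244
= 0.80


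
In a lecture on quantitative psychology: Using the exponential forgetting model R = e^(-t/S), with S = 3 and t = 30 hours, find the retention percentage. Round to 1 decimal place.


R = e^(-t/S)
-t/S = -30/3 = -10.0
R = e^(-10.0) = 4.5e-05
Percentage = 4.5e-05 * 100
= 0.0


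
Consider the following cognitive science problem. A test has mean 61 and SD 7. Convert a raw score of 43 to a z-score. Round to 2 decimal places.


z = (X - mu) / sigma
= (43 - 61) / 7
= -18 / 7
= -2.57


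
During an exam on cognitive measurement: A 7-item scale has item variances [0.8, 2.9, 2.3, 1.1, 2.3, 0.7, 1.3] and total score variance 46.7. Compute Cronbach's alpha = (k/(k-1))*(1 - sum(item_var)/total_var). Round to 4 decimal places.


alpha = (k/(k-1)) * (1 - sum(s_i^2)/s_total^2)
sum(item variances) = 11.4
k/(k-1) = 7/6 = 1.166667
1 - 11.4/46.7 = 1 - 0.244111 = 0.755889
alpha = 1.166667 * 0.755889
= 0.8819


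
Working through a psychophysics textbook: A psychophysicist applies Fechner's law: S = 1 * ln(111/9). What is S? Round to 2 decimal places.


S = 1 * ln(111/9)
I/I0 = 12.333333
ln(12.333333) = 2.5123
S = 1 * 2.5123
= 2.51


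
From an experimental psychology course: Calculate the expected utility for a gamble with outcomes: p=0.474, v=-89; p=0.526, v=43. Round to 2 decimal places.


EU = sum(p_i * v_i)
0.474 * -89 = -42.186
0.526 * 43 = 22.618
EU = -42.186 + 22.618
= -19.57


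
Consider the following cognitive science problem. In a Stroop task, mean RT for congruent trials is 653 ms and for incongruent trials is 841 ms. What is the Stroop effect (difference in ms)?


Stroop effect = RT(incongruent) - RT(congruent)
= 841 - 653
= 188 ms


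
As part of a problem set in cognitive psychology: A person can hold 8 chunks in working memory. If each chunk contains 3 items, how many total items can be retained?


Total items = chunks * items_per_chunk
= 8 * 3
= 24


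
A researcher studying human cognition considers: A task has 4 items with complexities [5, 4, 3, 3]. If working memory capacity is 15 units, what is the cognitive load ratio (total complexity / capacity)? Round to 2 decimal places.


Total complexity = 5 + 4 + 3 + 3 = 15
Load = total / capacity = 15 / 15
= 1.00


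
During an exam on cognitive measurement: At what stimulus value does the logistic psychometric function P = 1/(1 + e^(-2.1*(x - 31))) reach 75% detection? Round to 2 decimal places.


At P = 0.75: 0.75 = 1/(1 + e^(-k*(x-x0)))
Solving: e^(-k*(x-x0)) = 1/3
x = x0 + ln(3)/k
ln(3) = 1.0986
x = 31 + 1.0986/2.1
= 31 + 0.5231
= 31.52


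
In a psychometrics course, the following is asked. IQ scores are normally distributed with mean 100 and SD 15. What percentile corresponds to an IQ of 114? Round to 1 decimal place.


z = (IQ - mean) / SD
z = (114 - 100) / 15 = 0.9333
Percentile = Phi(0.9333) * 100
Phi(0.9333) = 0.824667
= 82.5


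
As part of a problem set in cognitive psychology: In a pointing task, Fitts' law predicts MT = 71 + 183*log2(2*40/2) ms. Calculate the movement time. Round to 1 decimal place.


MT = 71 + 183 * log2(2*40/2)
2D/W = 40.0
log2(40.0) = 5.3219
MT = 71 + 183 * 5.3219
= 1044.9 ms


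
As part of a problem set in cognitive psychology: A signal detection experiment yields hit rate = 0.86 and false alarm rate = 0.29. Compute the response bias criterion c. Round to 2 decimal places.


c = -0.5 * (z(HR) + z(FAR))
z(0.86) = 1.0803
z(0.29) = -0.5534
c = -0.5 * (1.0803 + -0.5534)
= -0.5 * 0.5269
= -0.26


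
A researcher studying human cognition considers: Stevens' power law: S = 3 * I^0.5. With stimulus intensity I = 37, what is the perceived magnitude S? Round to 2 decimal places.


S = 3 * 37^0.5
37^0.5 = 6.0828
S = 3 * 6.0828
= 18.25


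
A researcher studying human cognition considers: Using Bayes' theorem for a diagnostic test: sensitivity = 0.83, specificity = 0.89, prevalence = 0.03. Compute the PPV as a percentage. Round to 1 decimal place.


PPV = (sens * prev) / (sens * prev + (1-spec) * (1-prev))
Numerator = 0.83 * 0.03 = 0.0249
P(positive and no disease) = (1 - spec) * (1 - prev) = (1 - 0.89) * (1 - 0.03) = 0.1067
Denominator = 0.0249 + 0.1067 = 0.1316
PPV = 0.0249 / 0.1316 = 0.18921
As percentage = 18.9


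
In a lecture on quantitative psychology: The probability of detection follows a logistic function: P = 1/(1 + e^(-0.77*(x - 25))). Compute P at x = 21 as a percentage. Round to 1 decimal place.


P(x) = 1/(1 + e^(-0.77*(21 - 25)))
Exponent = -0.77 * -4 = 3.08
e^(3.08) = 21.758402
P = 1/(1 + 21.758402) = 0.04394
Percentage = 4.4


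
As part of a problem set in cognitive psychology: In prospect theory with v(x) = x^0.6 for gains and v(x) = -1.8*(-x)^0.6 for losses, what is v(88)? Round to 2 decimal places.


Since x = 88 >= 0, use v(x) = x^0.6
88^0.6 = 14.6788
v(88) = 14.68


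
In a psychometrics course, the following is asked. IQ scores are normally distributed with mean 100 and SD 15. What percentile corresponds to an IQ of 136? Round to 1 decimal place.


z = (IQ - mean) / SD
z = (136 - 100) / 15 = 2.4
Percentile = Phi(2.4) * 100
Phi(2.4) = 0.991802
= 99.2


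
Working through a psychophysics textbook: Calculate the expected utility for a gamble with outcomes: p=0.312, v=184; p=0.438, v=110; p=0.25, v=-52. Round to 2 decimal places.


EU = sum(p_i * v_i)
0.312 * 184 = 57.408
0.438 * 110 = 48.18
0.25 * -52 = -13.0
EU = 57.408 + 48.18 + -13.0
= 92.59


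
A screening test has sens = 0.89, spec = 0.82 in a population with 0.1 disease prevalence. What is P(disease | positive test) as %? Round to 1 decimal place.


PPV = (sens * prev) / (sens * prev + (1-spec) * (1-prev))
Numerator = 0.89 * 0.1 = 0.089
P(positive and no disease) = (1 - spec) * (1 - prev) = (1 - 0.82) * (1 - 0.1) = 0.162
Denominator = 0.089 + 0.162 = 0.251
PPV = 0.089 / 0.251 = 0.354582
As percentage = 35.5


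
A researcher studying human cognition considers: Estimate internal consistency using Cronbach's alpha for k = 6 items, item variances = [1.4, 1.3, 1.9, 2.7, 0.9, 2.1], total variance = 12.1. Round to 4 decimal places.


alpha = (k/(k-1)) * (1 - sum(s_i^2)/s_total^2)
sum(item variances) = 10.3
k/(k-1) = 6/5 = 1.2
1 - 10.3/12.1 = 1 - 0.85124 = 0.14876
alpha = 1.2 * 0.14876
= 0.1785


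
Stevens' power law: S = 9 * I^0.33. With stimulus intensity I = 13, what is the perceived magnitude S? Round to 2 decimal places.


S = 9 * 13^0.33
13^0.33 = 2.3313
S = 9 * 2.3313
= 20.98


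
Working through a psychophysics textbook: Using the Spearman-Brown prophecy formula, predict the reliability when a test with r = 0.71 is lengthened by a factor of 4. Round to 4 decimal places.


r_new = n*r / (1 + (n-1)*r)
Numerator = 4 * 0.71 = 2.84
Denominator = 1 + 3 * 0.71 = 3.13
r_new = 2.84 / 3.13
= 0.9073


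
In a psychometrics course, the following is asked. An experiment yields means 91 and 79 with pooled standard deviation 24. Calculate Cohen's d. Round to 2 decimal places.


Cohen's d = (M1 - M2) / S_pooled
= (91 - 79) / 24
= 12 / 24
= 0.50


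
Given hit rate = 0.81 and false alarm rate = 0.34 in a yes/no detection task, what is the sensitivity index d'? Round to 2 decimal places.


d' = z(HR) - z(FAR)
z(0.81) = 0.8779
z(0.34) = -0.4125
d' = 0.8779 - -0.4125
= 1.29


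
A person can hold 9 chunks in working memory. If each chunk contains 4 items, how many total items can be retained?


Total items = chunks * items_per_chunk
= 9 * 4
= 36


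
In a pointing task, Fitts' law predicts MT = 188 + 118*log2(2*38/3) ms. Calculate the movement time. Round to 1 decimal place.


MT = 188 + 118 * log2(2*38/3)
2D/W = 25.333333
log2(25.333333) = 4.663
MT = 188 + 118 * 4.663
= 738.2 ms


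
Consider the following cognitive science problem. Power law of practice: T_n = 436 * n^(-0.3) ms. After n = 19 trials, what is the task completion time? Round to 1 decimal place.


T_n = 436 * 19^(-0.3)
19^(-0.3) = 0.413403
T_n = 436 * 0.413403
= 180.2 ms


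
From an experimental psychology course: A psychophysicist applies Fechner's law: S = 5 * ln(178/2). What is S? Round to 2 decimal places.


S = 5 * ln(178/2)
I/I0 = 89.0
ln(89.0) = 4.4886
S = 5 * 4.4886
= 22.44


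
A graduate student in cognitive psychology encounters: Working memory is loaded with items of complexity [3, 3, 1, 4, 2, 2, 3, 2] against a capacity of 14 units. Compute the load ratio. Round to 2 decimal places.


Total complexity = 3 + 3 + 1 + 4 + 2 + 2 + 3 + 2 = 20
Load = total / capacity = 20 / 14
= 1.43
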